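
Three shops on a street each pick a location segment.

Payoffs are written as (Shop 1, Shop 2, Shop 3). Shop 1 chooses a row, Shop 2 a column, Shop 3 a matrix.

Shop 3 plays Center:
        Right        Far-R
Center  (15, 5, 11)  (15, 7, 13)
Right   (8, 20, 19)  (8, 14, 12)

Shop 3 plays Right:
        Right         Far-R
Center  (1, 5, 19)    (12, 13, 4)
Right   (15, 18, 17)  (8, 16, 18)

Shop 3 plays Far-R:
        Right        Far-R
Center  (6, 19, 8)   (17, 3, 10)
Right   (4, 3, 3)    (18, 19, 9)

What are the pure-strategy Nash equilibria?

Pure NE: (Center, Far-R, Center)

Shop 1 against (Right, Center): payoffs 15, 8 → best response Center.
Shop 1 against (Right, Right): payoffs 1, 15 → best response Right.
Shop 1 against (Right, Far-R): payoffs 6, 4 → best response Center.
Shop 1 against (Far-R, Center): payoffs 15, 8 → best response Center.
Shop 1 against (Far-R, Right): payoffs 12, 8 → best response Center.
Shop 1 against (Far-R, Far-R): payoffs 17, 18 → best response Right.
Shop 2 against (Center, Center): payoffs 5, 7 → best response Far-R.
Shop 2 against (Center, Right): payoffs 5, 13 → best response Far-R.
Shop 2 against (Center, Far-R): payoffs 19, 3 → best response Right.
Shop 2 against (Right, Center): payoffs 20, 14 → best response Right.
Shop 2 against (Right, Right): payoffs 18, 16 → best response Right.
Shop 2 against (Right, Far-R): payoffs 3, 19 → best response Far-R.
Shop 3 against (Center, Right): payoffs 11, 19, 8 → best response Right.
Shop 3 against (Center, Far-R): payoffs 13, 4, 10 → best response Center.
Shop 3 against (Right, Right): payoffs 19, 17, 3 → best response Center.
Shop 3 against (Right, Far-R): payoffs 12, 18, 9 → best response Right.
Mutual best responses: (Center, Far-R, Center).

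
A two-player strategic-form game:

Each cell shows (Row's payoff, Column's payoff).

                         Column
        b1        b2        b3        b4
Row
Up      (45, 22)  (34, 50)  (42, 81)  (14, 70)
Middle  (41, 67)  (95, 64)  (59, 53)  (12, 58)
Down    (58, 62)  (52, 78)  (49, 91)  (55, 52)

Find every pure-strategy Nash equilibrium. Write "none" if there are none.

(Up, b1): Row can switch to Down (45 → 58). Not NE.
(Up, b2): Row can switch to Middle (34 → 95). Not NE.
(Up, b3): Row can switch to Middle (42 → 59). Not NE.
(Up, b4): Row can switch to Down (14 → 55). Not NE.
(Middle, b1): Row can switch to Up (41 → 45). Not NE.
(Middle, b2): Column can switch to b1 (64 → 67). Not NE.
(The remaining 6 profiles each have a profitable deviation by the same check.)

No pure-strategy Nash equilibrium.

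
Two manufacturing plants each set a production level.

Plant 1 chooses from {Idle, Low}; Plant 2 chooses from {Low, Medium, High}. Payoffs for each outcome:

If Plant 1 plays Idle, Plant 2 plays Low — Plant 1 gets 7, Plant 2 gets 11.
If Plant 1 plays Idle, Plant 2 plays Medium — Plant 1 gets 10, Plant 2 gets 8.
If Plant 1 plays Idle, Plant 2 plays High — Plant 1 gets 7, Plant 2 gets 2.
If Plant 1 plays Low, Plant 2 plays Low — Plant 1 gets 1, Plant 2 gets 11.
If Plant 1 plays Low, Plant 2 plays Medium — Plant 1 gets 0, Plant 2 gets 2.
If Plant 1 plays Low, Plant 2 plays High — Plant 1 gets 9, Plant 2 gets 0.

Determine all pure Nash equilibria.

Plant 1 against Low: payoffs 7, 1 → best response Idle.
Plant 1 against Medium: payoffs 10, 0 → best response Idle.
Plant 1 against High: payoffs 7, 9 → best response Low.
Plant 2 against Idle: payoffs 11, 8, 2 → best response Low.
Plant 2 against Low: payoffs 11, 2, 0 → best response Low.
Mutual best responses: (Idle, Low).

Pure NE: (Idle, Low)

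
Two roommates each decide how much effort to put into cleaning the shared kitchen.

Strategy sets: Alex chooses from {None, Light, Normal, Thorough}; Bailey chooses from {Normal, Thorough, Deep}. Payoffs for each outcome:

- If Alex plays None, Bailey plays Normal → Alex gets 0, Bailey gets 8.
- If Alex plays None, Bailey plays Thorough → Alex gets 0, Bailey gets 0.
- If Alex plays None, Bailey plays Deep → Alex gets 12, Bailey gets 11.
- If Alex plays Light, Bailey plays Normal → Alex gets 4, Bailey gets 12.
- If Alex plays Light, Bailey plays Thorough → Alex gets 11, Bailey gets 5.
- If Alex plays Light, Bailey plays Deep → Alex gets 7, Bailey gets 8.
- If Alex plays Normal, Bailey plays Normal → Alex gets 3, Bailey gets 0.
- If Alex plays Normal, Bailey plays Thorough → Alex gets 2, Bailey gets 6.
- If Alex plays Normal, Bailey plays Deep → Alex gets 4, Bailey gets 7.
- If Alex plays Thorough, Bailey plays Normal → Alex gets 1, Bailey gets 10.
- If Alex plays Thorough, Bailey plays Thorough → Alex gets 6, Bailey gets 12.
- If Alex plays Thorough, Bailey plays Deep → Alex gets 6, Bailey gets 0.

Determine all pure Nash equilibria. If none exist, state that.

(None, Normal): Alex can switch to Light (0 → 4). Not NE.
(None, Thorough): Alex can switch to Light (0 → 11). Not NE.
(None, Deep): Alex gets 12, best alternative 7; Bailey gets 11, best alternative 8. No profitable deviation — NE.
(Light, Normal): Alex gets 4, best alternative 3; Bailey gets 12, best alternative 8. No profitable deviation — NE.
(Light, Thorough): Bailey can switch to Normal (5 → 12). Not NE.
(Light, Deep): Alex can switch to None (7 → 12). Not NE.
(Normal, Normal): Alex can switch to Light (3 → 4). Not NE.
(Normal, Thorough): Alex can switch to Light (2 → 11). Not NE.
(Normal, Deep): Alex can switch to None (4 → 12). Not NE.
(Thorough, Normal): Alex can switch to Light (1 → 4). Not NE.
(The remaining 2 profiles each have a profitable deviation by the same check.)

The pure Nash equilibria are (None, Deep), (Light, Normal).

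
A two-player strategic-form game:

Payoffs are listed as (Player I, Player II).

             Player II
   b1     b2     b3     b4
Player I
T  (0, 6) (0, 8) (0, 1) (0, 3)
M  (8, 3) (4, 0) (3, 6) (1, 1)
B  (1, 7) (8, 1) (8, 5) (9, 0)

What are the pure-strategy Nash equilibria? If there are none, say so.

Mark each player's best response to every combination of opponents' strategies; a profile where every player is best-responding is a pure Nash equilibrium.
Player I against b1: payoffs 0, 8, 1 → best response M.
Player I against b2: payoffs 0, 4, 8 → best response B.
Player I against b3: payoffs 0, 3, 8 → best response B.
Player I against b4: payoffs 0, 1, 9 → best response B.
Player II against T: payoffs 6, 8, 1, 3 → best response b2.
Player II against M: payoffs 3, 0, 6, 1 → best response b3.
Player II against B: payoffs 7, 1, 5, 0 → best response b1.
No profile is a mutual best response for all players.

This game has no pure Nash equilibrium.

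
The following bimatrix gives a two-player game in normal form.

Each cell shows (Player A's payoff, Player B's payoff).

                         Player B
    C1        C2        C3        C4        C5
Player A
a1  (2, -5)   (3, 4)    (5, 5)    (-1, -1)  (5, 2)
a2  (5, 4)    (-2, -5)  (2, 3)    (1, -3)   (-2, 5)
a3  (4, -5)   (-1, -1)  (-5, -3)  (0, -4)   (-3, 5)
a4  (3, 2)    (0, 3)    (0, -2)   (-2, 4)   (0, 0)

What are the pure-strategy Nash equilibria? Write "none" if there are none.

(a1, C1): Player A can switch to a2 (2 → 5). Not NE.
(a1, C2): Player B can switch to C3 (4 → 5). Not NE.
(a1, C3): Player A gets 5, best alternative 2; Player B gets 5, best alternative 4. No profitable deviation — NE.
(a1, C4): Player A can switch to a2 (-1 → 1). Not NE.
(a1, C5): Player B can switch to C2 (2 → 4). Not NE.
(a2, C1): Player B can switch to C5 (4 → 5). Not NE.
(a2, C2): Player A can switch to a1 (-2 → 3). Not NE.
(a2, C3): Player A can switch to a1 (2 → 5). Not NE.
(a2, C4): Player B can switch to C1 (-3 → 4). Not NE.
(a2, C5): Player A can switch to a1 (-2 → 5). Not NE.
(a3, C1): Player A can switch to a2 (4 → 5). Not NE.
(The remaining 9 profiles each have a profitable deviation by the same check.)

Pure NE: (a1, C3)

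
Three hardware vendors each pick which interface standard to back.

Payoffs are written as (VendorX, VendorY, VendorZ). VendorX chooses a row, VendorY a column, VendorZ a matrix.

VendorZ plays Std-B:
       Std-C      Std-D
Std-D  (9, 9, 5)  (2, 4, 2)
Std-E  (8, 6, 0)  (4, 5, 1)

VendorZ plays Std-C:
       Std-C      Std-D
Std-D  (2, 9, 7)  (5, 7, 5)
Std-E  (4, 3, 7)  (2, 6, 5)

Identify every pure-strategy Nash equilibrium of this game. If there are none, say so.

No pure-strategy Nash equilibrium.

Check each profile: it is a Nash equilibrium iff no player can strictly gain by switching unilaterally.
(Std-D, Std-C, Std-B): VendorZ can switch to Std-C (5 → 7). Not NE.
(Std-D, Std-C, Std-C): VendorX can switch to Std-E (2 → 4). Not NE.
(Std-D, Std-D, Std-B): VendorX can switch to Std-E (2 → 4). Not NE.
(Std-D, Std-D, Std-C): VendorY can switch to Std-C (7 → 9). Not NE.
(Std-E, Std-C, Std-B): VendorX can switch to Std-D (8 → 9). Not NE.
(Std-E, Std-C, Std-C): VendorY can switch to Std-D (3 → 6). Not NE.
(Std-E, Std-D, Std-B): VendorY can switch to Std-C (5 → 6). Not NE.
(Std-E, Std-D, Std-C): VendorX can switch to Std-D (2 → 5). Not NE.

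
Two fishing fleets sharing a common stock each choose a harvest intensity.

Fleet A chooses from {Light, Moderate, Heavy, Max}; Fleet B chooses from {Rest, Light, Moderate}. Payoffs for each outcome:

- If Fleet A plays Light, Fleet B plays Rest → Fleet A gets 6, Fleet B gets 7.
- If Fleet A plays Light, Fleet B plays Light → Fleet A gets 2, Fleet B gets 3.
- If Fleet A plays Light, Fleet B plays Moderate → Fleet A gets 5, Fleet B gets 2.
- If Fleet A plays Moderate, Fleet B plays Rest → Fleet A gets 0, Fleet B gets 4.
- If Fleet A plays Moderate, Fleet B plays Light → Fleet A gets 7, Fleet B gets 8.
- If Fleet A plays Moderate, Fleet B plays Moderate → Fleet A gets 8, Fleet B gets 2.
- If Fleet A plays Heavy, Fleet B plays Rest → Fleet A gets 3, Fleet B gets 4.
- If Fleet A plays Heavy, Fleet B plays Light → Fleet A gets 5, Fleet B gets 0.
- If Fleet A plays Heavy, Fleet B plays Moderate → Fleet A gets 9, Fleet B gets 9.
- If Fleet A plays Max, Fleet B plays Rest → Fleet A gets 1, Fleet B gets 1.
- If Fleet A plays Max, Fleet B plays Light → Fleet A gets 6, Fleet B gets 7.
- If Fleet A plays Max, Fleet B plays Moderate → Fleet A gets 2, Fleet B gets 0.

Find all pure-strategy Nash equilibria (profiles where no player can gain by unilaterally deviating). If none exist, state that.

For each player, find the best response to each opponent profile; mutual best responses are the pure NE.
Fleet A against Rest: payoffs 6, 0, 3, 1 → best response Light.
Fleet A against Light: payoffs 2, 7, 5, 6 → best response Moderate.
Fleet A against Moderate: payoffs 5, 8, 9, 2 → best response Heavy.
Fleet B against Light: payoffs 7, 3, 2 → best response Rest.
Fleet B against Moderate: payoffs 4, 8, 2 → best response Light.
Fleet B against Heavy: payoffs 4, 0, 9 → best response Moderate.
Fleet B against Max: payoffs 1, 7, 0 → best response Light.
Mutual best responses: (Light, Rest); (Moderate, Light); (Heavy, Moderate).

(Light, Rest) and (Moderate, Light) and (Heavy, Moderate)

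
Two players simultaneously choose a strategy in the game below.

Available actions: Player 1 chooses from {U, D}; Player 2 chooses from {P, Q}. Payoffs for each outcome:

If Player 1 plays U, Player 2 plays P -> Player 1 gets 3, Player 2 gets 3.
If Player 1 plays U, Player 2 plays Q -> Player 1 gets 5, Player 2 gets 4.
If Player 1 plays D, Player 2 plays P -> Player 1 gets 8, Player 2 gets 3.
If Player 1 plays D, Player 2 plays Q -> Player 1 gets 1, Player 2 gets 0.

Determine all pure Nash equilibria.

(U, Q), (D, P)

(U, P): Player 1 can switch to D (3 → 8). Not NE.
(U, Q): Player 1 gets 5, best alternative 1; Player 2 gets 4, best alternative 3. No profitable deviation — NE.
(D, P): Player 1 gets 8, best alternative 3; Player 2 gets 3, best alternative 0. No profitable deviation — NE.
(D, Q): Player 1 can switch to U (1 → 5). Not NE.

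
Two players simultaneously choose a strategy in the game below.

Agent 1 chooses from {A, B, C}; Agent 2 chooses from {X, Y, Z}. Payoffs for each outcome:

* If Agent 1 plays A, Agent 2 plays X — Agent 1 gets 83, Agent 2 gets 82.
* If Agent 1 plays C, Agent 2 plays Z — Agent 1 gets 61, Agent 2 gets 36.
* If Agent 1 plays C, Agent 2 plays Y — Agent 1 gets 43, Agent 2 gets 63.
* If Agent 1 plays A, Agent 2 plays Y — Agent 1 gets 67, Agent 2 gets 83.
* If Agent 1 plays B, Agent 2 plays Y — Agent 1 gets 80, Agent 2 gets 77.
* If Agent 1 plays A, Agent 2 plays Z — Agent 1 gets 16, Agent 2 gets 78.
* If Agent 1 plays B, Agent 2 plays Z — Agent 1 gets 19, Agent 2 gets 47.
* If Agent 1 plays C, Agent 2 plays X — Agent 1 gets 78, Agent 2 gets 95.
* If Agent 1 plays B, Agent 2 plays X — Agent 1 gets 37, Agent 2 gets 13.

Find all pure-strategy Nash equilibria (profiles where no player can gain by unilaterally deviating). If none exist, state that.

Check each profile: it is a Nash equilibrium iff no player can strictly gain by switching unilaterally.
(A, X): Agent 2 can switch to Y (82 → 83). Not NE.
(A, Y): Agent 1 can switch to B (67 → 80). Not NE.
(A, Z): Agent 1 can switch to B (16 → 19). Not NE.
(B, X): Agent 1 can switch to A (37 → 83). Not NE.
(B, Y): Agent 1 gets 80, best alternative 67; Agent 2 gets 77, best alternative 47. No profitable deviation — NE.
(B, Z): Agent 1 can switch to C (19 → 61). Not NE.
(C, X): Agent 1 can switch to A (78 → 83). Not NE.
(C, Y): Agent 1 can switch to A (43 → 67). Not NE.
(C, Z): Agent 2 can switch to X (36 → 95). Not NE.

(B, Y)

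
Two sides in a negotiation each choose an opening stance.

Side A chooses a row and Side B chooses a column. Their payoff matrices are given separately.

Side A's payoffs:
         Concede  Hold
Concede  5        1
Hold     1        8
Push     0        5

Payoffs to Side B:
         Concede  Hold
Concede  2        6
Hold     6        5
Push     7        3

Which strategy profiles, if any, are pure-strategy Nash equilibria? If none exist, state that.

This game has no pure Nash equilibrium.

For each strategy profile, look for a profitable unilateral deviation.
(Concede, Concede): Side B can switch to Hold (2 → 6). Not NE.
(Concede, Hold): Side A can switch to Hold (1 → 8). Not NE.
(Hold, Concede): Side A can switch to Concede (1 → 5). Not NE.
(Hold, Hold): Side B can switch to Concede (5 → 6). Not NE.
(Push, Concede): Side A can switch to Concede (0 → 5). Not NE.
(Push, Hold): Side A can switch to Hold (5 → 8). Not NE.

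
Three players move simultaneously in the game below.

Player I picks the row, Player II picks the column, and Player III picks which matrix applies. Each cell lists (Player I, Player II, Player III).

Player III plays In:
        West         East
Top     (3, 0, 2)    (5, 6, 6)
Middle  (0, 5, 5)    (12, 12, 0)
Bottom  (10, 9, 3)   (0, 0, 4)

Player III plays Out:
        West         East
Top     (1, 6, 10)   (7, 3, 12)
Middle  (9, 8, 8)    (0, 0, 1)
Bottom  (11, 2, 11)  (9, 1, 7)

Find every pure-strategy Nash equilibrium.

Pure NE: (Bottom, West, Out)

For each player, find the best response to each opponent profile; mutual best responses are the pure NE.
Player I against (West, In): payoffs 3, 0, 10 → best response Bottom.
Player I against (West, Out): payoffs 1, 9, 11 → best response Bottom.
Player I against (East, In): payoffs 5, 12, 0 → best response Middle.
Player I against (East, Out): payoffs 7, 0, 9 → best response Bottom.
Player II against (Top, In): payoffs 0, 6 → best response East.
Player II against (Top, Out): payoffs 6, 3 → best response West.
Player II against (Middle, In): payoffs 5, 12 → best response East.
Player II against (Middle, Out): payoffs 8, 0 → best response West.
Player II against (Bottom, In): payoffs 9, 0 → best response West.
Player II against (Bottom, Out): payoffs 2, 1 → best response West.
Player III against (Top, West): payoffs 2, 10 → best response Out.
Player III against (Top, East): payoffs 6, 12 → best response Out.
Player III against (Middle, West): payoffs 5, 8 → best response Out.
Player III against (Middle, East): payoffs 0, 1 → best response Out.
Player III against (Bottom, West): payoffs 3, 11 → best response Out.
Player III against (Bottom, East): payoffs 4, 7 → best response Out.
Mutual best responses: (Bottom, West, Out).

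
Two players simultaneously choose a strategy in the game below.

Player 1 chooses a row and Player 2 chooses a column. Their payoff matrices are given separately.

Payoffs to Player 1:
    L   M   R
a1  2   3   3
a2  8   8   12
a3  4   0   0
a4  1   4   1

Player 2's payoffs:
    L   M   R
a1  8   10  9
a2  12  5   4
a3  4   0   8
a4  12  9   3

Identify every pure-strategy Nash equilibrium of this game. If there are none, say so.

Player 1 against L: payoffs 2, 8, 4, 1 → best response a2.
Player 1 against M: payoffs 3, 8, 0, 4 → best response a2.
Player 1 against R: payoffs 3, 12, 0, 1 → best response a2.
Player 2 against a1: payoffs 8, 10, 9 → best response M.
Player 2 against a2: payoffs 12, 5, 4 → best response L.
Player 2 against a3: payoffs 4, 0, 8 → best response R.
Player 2 against a4: payoffs 12, 9, 3 → best response L.
Mutual best responses: (a2, L).

The unique pure-strategy Nash equilibrium is (a2, L).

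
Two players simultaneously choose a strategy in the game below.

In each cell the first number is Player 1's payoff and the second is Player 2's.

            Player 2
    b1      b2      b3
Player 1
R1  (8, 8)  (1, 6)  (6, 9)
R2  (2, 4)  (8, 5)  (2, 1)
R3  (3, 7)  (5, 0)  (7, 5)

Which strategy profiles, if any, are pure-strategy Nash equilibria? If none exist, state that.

Mark each player's best response to every combination of opponents' strategies; a profile where every player is best-responding is a pure Nash equilibrium.
Player 1 against b1: payoffs 8, 2, 3 → best response R1.
Player 1 against b2: payoffs 1, 8, 5 → best response R2.
Player 1 against b3: payoffs 6, 2, 7 → best response R3.
Player 2 against R1: payoffs 8, 6, 9 → best response b3.
Player 2 against R2: payoffs 4, 5, 1 → best response b2.
Player 2 against R3: payoffs 7, 0, 5 → best response b1.
Mutual best responses: (R2, b2).

Pure NE: (R2, b2)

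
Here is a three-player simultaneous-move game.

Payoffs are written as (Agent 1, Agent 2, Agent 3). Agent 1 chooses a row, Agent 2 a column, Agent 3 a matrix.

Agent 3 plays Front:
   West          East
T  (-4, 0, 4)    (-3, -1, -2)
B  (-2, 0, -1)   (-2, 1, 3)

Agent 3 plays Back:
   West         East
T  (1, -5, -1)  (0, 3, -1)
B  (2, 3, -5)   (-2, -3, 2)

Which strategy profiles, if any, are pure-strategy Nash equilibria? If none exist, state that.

Mark each player's best response to every combination of opponents' strategies; a profile where every player is best-responding is a pure Nash equilibrium.
Agent 1 against (West, Front): payoffs -4, -2 → best response B.
Agent 1 against (West, Back): payoffs 1, 2 → best response B.
Agent 1 against (East, Front): payoffs -3, -2 → best response B.
Agent 1 against (East, Back): payoffs 0, -2 → best response T.
Agent 2 against (T, Front): payoffs 0, -1 → best response West.
Agent 2 against (T, Back): payoffs -5, 3 → best response East.
Agent 2 against (B, Front): payoffs 0, 1 → best response East.
Agent 2 against (B, Back): payoffs 3, -3 → best response West.
Agent 3 against (T, West): payoffs 4, -1 → best response Front.
Agent 3 against (T, East): payoffs -2, -1 → best response Back.
Agent 3 against (B, West): payoffs -1, -5 → best response Front.
Agent 3 against (B, East): payoffs 3, 2 → best response Front.
Mutual best responses: (T, East, Back); (B, East, Front).

The pure Nash equilibria are (T, East, Back); (B, East, Front).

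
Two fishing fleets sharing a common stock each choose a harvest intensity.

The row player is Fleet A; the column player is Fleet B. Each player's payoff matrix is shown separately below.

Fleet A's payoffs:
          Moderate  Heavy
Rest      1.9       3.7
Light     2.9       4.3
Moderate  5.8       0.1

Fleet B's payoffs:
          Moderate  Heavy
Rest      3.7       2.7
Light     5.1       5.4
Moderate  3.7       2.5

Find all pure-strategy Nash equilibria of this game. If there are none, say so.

The pure Nash equilibria are (Light, Heavy) and (Moderate, Moderate).

Fleet A against Moderate: payoffs 1.9, 2.9, 5.8 → best response Moderate.
Fleet A against Heavy: payoffs 3.7, 4.3, 0.1 → best response Light.
Fleet B against Rest: payoffs 3.7, 2.7 → best response Moderate.
Fleet B against Light: payoffs 5.1, 5.4 → best response Heavy.
Fleet B against Moderate: payoffs 3.7, 2.5 → best response Moderate.
Mutual best responses: (Light, Heavy); (Moderate, Moderate).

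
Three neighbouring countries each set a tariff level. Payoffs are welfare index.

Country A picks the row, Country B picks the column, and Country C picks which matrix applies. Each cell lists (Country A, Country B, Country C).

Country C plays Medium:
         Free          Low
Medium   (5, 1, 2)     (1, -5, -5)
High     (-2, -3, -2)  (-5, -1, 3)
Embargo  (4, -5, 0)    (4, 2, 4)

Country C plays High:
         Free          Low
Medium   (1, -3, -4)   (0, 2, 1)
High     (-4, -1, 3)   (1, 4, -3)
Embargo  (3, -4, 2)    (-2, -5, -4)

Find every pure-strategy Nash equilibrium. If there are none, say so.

(Medium, Free, Medium) and (Embargo, Free, High) and (Embargo, Low, Medium)

For each strategy profile, look for a profitable unilateral deviation.
(Medium, Free, Medium): Country A gets 5, best alternative 4; Country B gets 1, best alternative -5; Country C gets 2, best alternative -4. No profitable deviation — NE.
(Medium, Free, High): Country A can switch to Embargo (1 → 3). Not NE.
(Medium, Low, Medium): Country A can switch to Embargo (1 → 4). Not NE.
(Medium, Low, High): Country A can switch to High (0 → 1). Not NE.
(High, Free, Medium): Country A can switch to Medium (-2 → 5). Not NE.
(High, Free, High): Country A can switch to Medium (-4 → 1). Not NE.
(High, Low, Medium): Country A can switch to Medium (-5 → 1). Not NE.
(High, Low, High): Country C can switch to Medium (-3 → 3). Not NE.
(Embargo, Free, Medium): Country A can switch to Medium (4 → 5). Not NE.
(Embargo, Free, High): Country A gets 3, best alternative 1; Country B gets -4, best alternative -5; Country C gets 2, best alternative 0. No profitable deviation — NE.
(Embargo, Low, Medium): Country A gets 4, best alternative 1; Country B gets 2, best alternative -5; Country C gets 4, best alternative -4. No profitable deviation — NE.
(Embargo, Low, High): Country A can switch to Medium (-2 → 0). Not NE.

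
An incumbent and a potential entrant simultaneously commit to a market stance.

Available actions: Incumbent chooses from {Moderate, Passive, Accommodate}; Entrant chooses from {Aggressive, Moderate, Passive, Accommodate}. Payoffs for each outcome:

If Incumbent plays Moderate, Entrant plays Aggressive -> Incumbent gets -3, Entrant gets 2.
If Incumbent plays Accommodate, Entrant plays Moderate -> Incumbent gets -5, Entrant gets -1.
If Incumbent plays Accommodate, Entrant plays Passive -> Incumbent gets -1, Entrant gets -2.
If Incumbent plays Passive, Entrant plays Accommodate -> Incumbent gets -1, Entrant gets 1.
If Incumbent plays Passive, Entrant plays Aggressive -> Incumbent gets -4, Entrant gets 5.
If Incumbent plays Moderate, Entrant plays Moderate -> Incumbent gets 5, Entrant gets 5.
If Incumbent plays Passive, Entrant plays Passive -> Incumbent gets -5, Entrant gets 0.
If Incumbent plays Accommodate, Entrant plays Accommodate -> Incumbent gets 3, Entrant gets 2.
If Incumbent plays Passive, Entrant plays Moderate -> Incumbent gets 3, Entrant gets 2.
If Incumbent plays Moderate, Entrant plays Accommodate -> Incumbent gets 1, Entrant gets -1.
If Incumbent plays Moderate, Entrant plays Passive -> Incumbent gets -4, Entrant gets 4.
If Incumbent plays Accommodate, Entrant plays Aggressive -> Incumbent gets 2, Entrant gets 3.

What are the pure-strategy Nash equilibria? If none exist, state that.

(Moderate, Moderate), (Accommodate, Aggressive)

Mark each player's best response to every combination of opponents' strategies; a profile where every player is best-responding is a pure Nash equilibrium.
Incumbent against Aggressive: payoffs -3, -4, 2 → best response Accommodate.
Incumbent against Moderate: payoffs 5, 3, -5 → best response Moderate.
Incumbent against Passive: payoffs -4, -5, -1 → best response Accommodate.
Incumbent against Accommodate: payoffs 1, -1, 3 → best response Accommodate.
Entrant against Moderate: payoffs 2, 5, 4, -1 → best response Moderate.
Entrant against Passive: payoffs 5, 2, 0, 1 → best response Aggressive.
Entrant against Accommodate: payoffs 3, -1, -2, 2 → best response Aggressive.
Mutual best responses: (Moderate, Moderate); (Accommodate, Aggressive).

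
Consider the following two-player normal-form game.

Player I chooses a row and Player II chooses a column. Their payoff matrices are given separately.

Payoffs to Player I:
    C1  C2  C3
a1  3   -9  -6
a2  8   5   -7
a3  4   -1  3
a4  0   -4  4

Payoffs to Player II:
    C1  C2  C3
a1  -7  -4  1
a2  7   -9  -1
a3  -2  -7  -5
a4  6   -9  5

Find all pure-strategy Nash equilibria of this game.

Pure NE: (a2, C1)

Player I against C1: payoffs 3, 8, 4, 0 → best response a2.
Player I against C2: payoffs -9, 5, -1, -4 → best response a2.
Player I against C3: payoffs -6, -7, 3, 4 → best response a4.
Player II against a1: payoffs -7, -4, 1 → best response C3.
Player II against a2: payoffs 7, -9, -1 → best response C1.
Player II against a3: payoffs -2, -7, -5 → best response C1.
Player II against a4: payoffs 6, -9, 5 → best response C1.
Mutual best responses: (a2, C1).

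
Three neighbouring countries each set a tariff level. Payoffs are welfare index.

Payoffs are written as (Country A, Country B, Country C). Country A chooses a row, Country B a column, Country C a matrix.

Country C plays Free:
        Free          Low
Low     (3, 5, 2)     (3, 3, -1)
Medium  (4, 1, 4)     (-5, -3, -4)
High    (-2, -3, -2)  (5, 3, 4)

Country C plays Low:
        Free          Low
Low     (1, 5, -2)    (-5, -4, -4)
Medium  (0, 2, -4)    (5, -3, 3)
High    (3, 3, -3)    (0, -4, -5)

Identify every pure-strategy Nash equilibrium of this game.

Country A against (Free, Free): payoffs 3, 4, -2 → best response Medium.
Country A against (Free, Low): payoffs 1, 0, 3 → best response High.
Country A against (Low, Free): payoffs 3, -5, 5 → best response High.
Country A against (Low, Low): payoffs -5, 5, 0 → best response Medium.
Country B against (Low, Free): payoffs 5, 3 → best response Free.
Country B against (Low, Low): payoffs 5, -4 → best response Free.
Country B against (Medium, Free): payoffs 1, -3 → best response Free.
Country B against (Medium, Low): payoffs 2, -3 → best response Free.
Country B against (High, Free): payoffs -3, 3 → best response Low.
Country B against (High, Low): payoffs 3, -4 → best response Free.
Country C against (Low, Free): payoffs 2, -2 → best response Free.
Country C against (Low, Low): payoffs -1, -4 → best response Free.
Country C against (Medium, Free): payoffs 4, -4 → best response Free.
Country C against (Medium, Low): payoffs -4, 3 → best response Low.
Country C against (High, Free): payoffs -2, -3 → best response Free.
Country C against (High, Low): payoffs 4, -5 → best response Free.
Mutual best responses: (Medium, Free, Free); (High, Low, Free).

The pure Nash equilibria are (Medium, Free, Free) and (High, Low, Free).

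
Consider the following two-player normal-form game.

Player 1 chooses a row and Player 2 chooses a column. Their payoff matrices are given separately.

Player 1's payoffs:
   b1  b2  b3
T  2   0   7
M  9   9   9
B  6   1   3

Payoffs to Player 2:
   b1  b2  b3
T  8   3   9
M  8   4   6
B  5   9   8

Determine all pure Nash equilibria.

Pure NE: (M, b1)

Check each profile: it is a Nash equilibrium iff no player can strictly gain by switching unilaterally.
(T, b1): Player 1 can switch to M (2 → 9). Not NE.
(T, b2): Player 1 can switch to M (0 → 9). Not NE.
(T, b3): Player 1 can switch to M (7 → 9). Not NE.
(M, b1): Player 1 gets 9, best alternative 6; Player 2 gets 8, best alternative 6. No profitable deviation — NE.
(M, b2): Player 2 can switch to b1 (4 → 8). Not NE.
(M, b3): Player 2 can switch to b1 (6 → 8). Not NE.
(B, b1): Player 1 can switch to M (6 → 9). Not NE.
(B, b2): Player 1 can switch to M (1 → 9). Not NE.
(B, b3): Player 1 can switch to T (3 → 7). Not NE.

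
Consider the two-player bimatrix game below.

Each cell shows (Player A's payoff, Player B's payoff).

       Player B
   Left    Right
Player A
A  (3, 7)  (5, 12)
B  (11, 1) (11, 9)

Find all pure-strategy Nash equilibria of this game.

Pure NE: (B, Right)

(A, Left): Player A can switch to B (3 → 11). Not NE.
(A, Right): Player A can switch to B (5 → 11). Not NE.
(B, Left): Player B can switch to Right (1 → 9). Not NE.
(B, Right): Player A gets 11, best alternative 5; Player B gets 9, best alternative 1. No profitable deviation — NE.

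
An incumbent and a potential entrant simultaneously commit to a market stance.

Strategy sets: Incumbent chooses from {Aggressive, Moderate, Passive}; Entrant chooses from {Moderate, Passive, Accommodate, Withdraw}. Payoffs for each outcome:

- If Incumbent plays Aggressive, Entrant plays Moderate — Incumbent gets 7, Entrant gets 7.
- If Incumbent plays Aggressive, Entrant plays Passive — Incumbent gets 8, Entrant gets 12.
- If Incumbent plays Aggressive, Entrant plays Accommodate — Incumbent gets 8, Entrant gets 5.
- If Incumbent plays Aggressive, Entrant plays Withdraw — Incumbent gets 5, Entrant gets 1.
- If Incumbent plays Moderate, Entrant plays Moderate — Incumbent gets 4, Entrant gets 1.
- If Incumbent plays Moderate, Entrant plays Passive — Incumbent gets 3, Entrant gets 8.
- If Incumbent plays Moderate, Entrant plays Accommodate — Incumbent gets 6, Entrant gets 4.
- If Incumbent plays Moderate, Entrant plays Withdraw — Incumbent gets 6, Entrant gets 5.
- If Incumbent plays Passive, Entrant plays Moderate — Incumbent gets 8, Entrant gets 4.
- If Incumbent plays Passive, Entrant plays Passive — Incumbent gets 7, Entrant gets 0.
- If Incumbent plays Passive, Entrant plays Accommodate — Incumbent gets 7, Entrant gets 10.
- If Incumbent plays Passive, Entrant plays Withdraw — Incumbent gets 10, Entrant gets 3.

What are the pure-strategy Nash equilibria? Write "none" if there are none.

Incumbent against Moderate: payoffs 7, 4, 8 → best response Passive.
Incumbent against Passive: payoffs 8, 3, 7 → best response Aggressive.
Incumbent against Accommodate: payoffs 8, 6, 7 → best response Aggressive.
Incumbent against Withdraw: payoffs 5, 6, 10 → best response Passive.
Entrant against Aggressive: payoffs 7, 12, 5, 1 → best response Passive.
Entrant against Moderate: payoffs 1, 8, 4, 5 → best response Passive.
Entrant against Passive: payoffs 4, 0, 10, 3 → best response Accommodate.
Mutual best responses: (Aggressive, Passive).

Pure NE: (Aggressive, Passive)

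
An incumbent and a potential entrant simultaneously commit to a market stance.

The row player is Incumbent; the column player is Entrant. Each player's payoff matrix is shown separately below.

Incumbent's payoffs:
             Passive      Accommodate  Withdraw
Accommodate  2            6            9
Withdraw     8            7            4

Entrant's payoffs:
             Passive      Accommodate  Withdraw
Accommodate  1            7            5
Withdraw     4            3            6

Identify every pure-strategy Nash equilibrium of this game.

For each player, find the best response to each opponent profile; mutual best responses are the pure NE.
Incumbent against Passive: payoffs 2, 8 → best response Withdraw.
Incumbent against Accommodate: payoffs 6, 7 → best response Withdraw.
Incumbent against Withdraw: payoffs 9, 4 → best response Accommodate.
Entrant against Accommodate: payoffs 1, 7, 5 → best response Accommodate.
Entrant against Withdraw: payoffs 4, 3, 6 → best response Withdraw.
No profile is a mutual best response for all players.

This game has no pure Nash equilibrium.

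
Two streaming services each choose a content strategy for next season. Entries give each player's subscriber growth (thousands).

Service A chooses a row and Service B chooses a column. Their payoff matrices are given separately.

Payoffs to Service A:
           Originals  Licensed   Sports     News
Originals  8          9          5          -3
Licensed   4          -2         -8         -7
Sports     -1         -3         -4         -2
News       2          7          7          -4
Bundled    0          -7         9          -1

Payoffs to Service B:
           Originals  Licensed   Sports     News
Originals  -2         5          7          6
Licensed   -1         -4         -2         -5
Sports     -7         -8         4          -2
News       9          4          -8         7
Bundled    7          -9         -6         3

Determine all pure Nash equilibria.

Service A against Originals: payoffs 8, 4, -1, 2, 0 → best response Originals.
Service A against Licensed: payoffs 9, -2, -3, 7, -7 → best response Originals.
Service A against Sports: payoffs 5, -8, -4, 7, 9 → best response Bundled.
Service A against News: payoffs -3, -7, -2, -4, -1 → best response Bundled.
Service B against Originals: payoffs -2, 5, 7, 6 → best response Sports.
Service B against Licensed: payoffs -1, -4, -2, -5 → best response Originals.
Service B against Sports: payoffs -7, -8, 4, -2 → best response Sports.
Service B against News: payoffs 9, 4, -8, 7 → best response Originals.
Service B against Bundled: payoffs 7, -9, -6, 3 → best response Originals.
No profile is a mutual best response for all players.

There is no pure-strategy Nash equilibrium.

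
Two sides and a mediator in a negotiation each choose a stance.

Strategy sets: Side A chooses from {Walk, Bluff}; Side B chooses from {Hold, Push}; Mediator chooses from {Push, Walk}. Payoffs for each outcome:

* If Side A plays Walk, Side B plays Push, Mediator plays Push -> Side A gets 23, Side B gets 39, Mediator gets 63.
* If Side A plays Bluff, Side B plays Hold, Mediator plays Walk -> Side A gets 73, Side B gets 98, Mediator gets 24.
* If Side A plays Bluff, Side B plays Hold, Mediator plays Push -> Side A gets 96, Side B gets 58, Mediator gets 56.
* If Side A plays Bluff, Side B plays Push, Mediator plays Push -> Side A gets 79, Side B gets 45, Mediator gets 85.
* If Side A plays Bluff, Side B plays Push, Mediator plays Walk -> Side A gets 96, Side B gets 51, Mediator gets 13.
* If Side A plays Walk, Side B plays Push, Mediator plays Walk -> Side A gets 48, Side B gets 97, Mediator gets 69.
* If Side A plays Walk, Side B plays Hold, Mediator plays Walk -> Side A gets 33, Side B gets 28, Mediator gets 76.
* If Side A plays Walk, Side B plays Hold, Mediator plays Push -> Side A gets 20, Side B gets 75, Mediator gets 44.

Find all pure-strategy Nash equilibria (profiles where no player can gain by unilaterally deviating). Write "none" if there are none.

Side A against (Hold, Push): payoffs 20, 96 → best response Bluff.
Side A against (Hold, Walk): payoffs 33, 73 → best response Bluff.
Side A against (Push, Push): payoffs 23, 79 → best response Bluff.
Side A against (Push, Walk): payoffs 48, 96 → best response Bluff.
Side B against (Walk, Push): payoffs 75, 39 → best response Hold.
Side B against (Walk, Walk): payoffs 28, 97 → best response Push.
Side B against (Bluff, Push): payoffs 58, 45 → best response Hold.
Side B against (Bluff, Walk): payoffs 98, 51 → best response Hold.
Mediator against (Walk, Hold): payoffs 44, 76 → best response Walk.
Mediator against (Walk, Push): payoffs 63, 69 → best response Walk.
Mediator against (Bluff, Hold): payoffs 56, 24 → best response Push.
Mediator against (Bluff, Push): payoffs 85, 13 → best response Push.
Mutual best responses: (Bluff, Hold, Push).

(Bluff, Hold, Push)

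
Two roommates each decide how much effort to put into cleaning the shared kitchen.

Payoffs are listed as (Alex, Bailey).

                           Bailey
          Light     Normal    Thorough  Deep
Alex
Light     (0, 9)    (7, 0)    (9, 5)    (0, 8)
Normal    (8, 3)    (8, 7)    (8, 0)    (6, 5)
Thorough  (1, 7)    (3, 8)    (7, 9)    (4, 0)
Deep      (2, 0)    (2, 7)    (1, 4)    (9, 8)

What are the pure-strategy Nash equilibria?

The pure Nash equilibria are (Normal, Normal); (Deep, Deep).

Alex against Light: payoffs 0, 8, 1, 2 → best response Normal.
Alex against Normal: payoffs 7, 8, 3, 2 → best response Normal.
Alex against Thorough: payoffs 9, 8, 7, 1 → best response Light.
Alex against Deep: payoffs 0, 6, 4, 9 → best response Deep.
Bailey against Light: payoffs 9, 0, 5, 8 → best response Light.
Bailey against Normal: payoffs 3, 7, 0, 5 → best response Normal.
Bailey against Thorough: payoffs 7, 8, 9, 0 → best response Thorough.
Bailey against Deep: payoffs 0, 7, 4, 8 → best response Deep.
Mutual best responses: (Normal, Normal); (Deep, Deep).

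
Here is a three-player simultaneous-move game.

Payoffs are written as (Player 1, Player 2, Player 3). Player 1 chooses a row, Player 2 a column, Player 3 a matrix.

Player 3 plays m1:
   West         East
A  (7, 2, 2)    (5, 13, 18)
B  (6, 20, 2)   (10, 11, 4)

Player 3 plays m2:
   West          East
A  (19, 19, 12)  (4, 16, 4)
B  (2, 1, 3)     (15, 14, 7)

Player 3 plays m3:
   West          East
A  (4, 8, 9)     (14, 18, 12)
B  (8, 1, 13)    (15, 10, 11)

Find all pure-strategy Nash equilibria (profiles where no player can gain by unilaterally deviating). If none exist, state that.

Player 1 against (West, m1): payoffs 7, 6 → best response A.
Player 1 against (West, m2): payoffs 19, 2 → best response A.
Player 1 against (West, m3): payoffs 4, 8 → best response B.
Player 1 against (East, m1): payoffs 5, 10 → best response B.
Player 1 against (East, m2): payoffs 4, 15 → best response B.
Player 1 against (East, m3): payoffs 14, 15 → best response B.
Player 2 against (A, m1): payoffs 2, 13 → best response East.
Player 2 against (A, m2): payoffs 19, 16 → best response West.
Player 2 against (A, m3): payoffs 8, 18 → best response East.
Player 2 against (B, m1): payoffs 20, 11 → best response West.
Player 2 against (B, m2): payoffs 1, 14 → best response East.
Player 2 against (B, m3): payoffs 1, 10 → best response East.
Player 3 against (A, West): payoffs 2, 12, 9 → best response m2.
Player 3 against (A, East): payoffs 18, 4, 12 → best response m1.
Player 3 against (B, West): payoffs 2, 3, 13 → best response m3.
Player 3 against (B, East): payoffs 4, 7, 11 → best response m3.
Mutual best responses: (A, West, m2); (B, East, m3).

(A, West, m2) and (B, East, m3)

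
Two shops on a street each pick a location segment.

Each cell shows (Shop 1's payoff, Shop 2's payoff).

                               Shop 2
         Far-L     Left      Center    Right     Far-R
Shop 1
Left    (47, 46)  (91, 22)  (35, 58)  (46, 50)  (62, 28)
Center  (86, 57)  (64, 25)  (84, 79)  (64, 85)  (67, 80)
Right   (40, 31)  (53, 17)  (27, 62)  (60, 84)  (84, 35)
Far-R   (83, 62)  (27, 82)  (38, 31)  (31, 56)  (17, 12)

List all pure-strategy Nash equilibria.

The unique pure-strategy Nash equilibrium is (Center, Right).

Shop 1 against Far-L: payoffs 47, 86, 40, 83 → best response Center.
Shop 1 against Left: payoffs 91, 64, 53, 27 → best response Left.
Shop 1 against Center: payoffs 35, 84, 27, 38 → best response Center.
Shop 1 against Right: payoffs 46, 64, 60, 31 → best response Center.
Shop 1 against Far-R: payoffs 62, 67, 84, 17 → best response Right.
Shop 2 against Left: payoffs 46, 22, 58, 50, 28 → best response Center.
Shop 2 against Center: payoffs 57, 25, 79, 85, 80 → best response Right.
Shop 2 against Right: payoffs 31, 17, 62, 84, 35 → best response Right.
Shop 2 against Far-R: payoffs 62, 82, 31, 56, 12 → best response Left.
Mutual best responses: (Center, Right).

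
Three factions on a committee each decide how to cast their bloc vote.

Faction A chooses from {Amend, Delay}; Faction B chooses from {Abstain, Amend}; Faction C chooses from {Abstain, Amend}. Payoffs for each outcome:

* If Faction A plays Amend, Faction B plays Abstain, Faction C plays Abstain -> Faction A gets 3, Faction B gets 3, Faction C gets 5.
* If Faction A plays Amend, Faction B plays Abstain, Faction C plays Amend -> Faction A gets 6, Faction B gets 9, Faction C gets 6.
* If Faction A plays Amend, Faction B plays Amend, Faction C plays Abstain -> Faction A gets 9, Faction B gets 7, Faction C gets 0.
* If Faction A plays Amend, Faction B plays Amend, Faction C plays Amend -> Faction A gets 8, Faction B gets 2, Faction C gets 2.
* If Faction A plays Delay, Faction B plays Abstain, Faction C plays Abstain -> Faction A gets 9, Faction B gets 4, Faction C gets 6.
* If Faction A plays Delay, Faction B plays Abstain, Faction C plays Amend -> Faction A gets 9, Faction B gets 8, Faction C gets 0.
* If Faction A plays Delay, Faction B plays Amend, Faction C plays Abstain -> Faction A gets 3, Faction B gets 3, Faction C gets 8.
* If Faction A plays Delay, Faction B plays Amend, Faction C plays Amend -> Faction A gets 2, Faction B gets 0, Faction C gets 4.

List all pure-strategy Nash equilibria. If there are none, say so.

The unique pure-strategy Nash equilibrium is (Delay, Abstain, Abstain).

(Amend, Abstain, Abstain): Faction A can switch to Delay (3 → 9). Not NE.
(Amend, Abstain, Amend): Faction A can switch to Delay (6 → 9). Not NE.
(Amend, Amend, Abstain): Faction C can switch to Amend (0 → 2). Not NE.
(Amend, Amend, Amend): Faction B can switch to Abstain (2 → 9). Not NE.
(Delay, Abstain, Abstain): Faction A gets 9, best alternative 3; Faction B gets 4, best alternative 3; Faction C gets 6, best alternative 0. No profitable deviation — NE.
(Delay, Abstain, Amend): Faction C can switch to Abstain (0 → 6). Not NE.
(Delay, Amend, Abstain): Faction A can switch to Amend (3 → 9). Not NE.
(Delay, Amend, Amend): Faction A can switch to Amend (2 → 8). Not NE.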